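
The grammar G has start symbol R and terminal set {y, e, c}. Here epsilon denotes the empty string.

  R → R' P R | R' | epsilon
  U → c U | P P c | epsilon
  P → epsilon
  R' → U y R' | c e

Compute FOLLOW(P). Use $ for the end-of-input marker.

{$, c, y}

FIRST(P) = {epsilon}
FIRST(U) = {epsilon, c}  (via P P c)
FIRST(R') = {c, y}  (via U y R')
FIRST(R) = {epsilon, c, y}  (via R' P R, R')
FOLLOW(R) includes $ since R is the start symbol.
FOLLOW(R): in R→R' P R, the suffix after R is empty (adds nothing new). Thus FOLLOW(R) = {$}.
FOLLOW(U): in U→c U, the suffix after U is empty (adds nothing new); in R'→U y R', U is followed by y R' with FIRST {y}. Thus FOLLOW(U) = {y}.
FOLLOW(P): in R→R' P R, P is followed by R with FIRST {epsilon, c, y}; in R→R' P R, the suffix after P is nullable, so FOLLOW(P) ⊇ FOLLOW(R) = {$}; in U→P P c (occurrence 1), P is followed by P c with FIRST {c}; in U→P P c (occurrence 2), P is followed by c with FIRST {c}. Thus FOLLOW(P) = {$, c, y}.
FOLLOW(R'): in R→R' P R, R' is followed by P R with FIRST {epsilon, c, y}; in R→R' P R, the suffix after R' is nullable, so FOLLOW(R') ⊇ FOLLOW(R) = {$}; in R→R', the suffix after R' is empty, so FOLLOW(R') ⊇ FOLLOW(R) = {$}; in R'→U y R', the suffix after R' is empty (adds nothing new). Thus FOLLOW(R') = {$, c, y}.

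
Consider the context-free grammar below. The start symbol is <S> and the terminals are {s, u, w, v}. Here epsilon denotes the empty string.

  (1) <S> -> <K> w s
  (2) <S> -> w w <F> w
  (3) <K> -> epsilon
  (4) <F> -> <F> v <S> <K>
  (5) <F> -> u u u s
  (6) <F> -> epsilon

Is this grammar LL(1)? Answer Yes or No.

No

FIRST(<S>) = {w}
FIRST(<K>) = {epsilon}
FIRST(<F>) = {epsilon, u, v}
FOLLOW(<S>) = {$, v, w}
FOLLOW(<K>) = {v, w}
FOLLOW(<F>) = {v, w}
Cell M[<F>, u] receives both <F> -> <F> v <S> <K> and <F> -> u u u s — the grammar is not LL(1).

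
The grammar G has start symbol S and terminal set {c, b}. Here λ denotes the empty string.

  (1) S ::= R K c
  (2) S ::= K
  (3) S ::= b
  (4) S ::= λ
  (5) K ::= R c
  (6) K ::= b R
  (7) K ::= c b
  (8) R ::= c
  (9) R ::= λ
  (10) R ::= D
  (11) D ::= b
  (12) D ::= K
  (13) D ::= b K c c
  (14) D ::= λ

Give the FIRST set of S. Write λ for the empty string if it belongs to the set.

FIRST(S): from S::=R K c we get {b, c}; from S::=K we get {b, c}; from S::=b we get {b}; from S::=λ we get {λ}. So FIRST(S) = {λ, b, c}.
FIRST(K): from K::=R c we get {b, c}; from K::=b R we get {b}; from K::=c b we get {c}. So FIRST(K) = {b, c}.
FIRST(D): from D::=b we get {b}; from D::=K we get {b, c}; from D::=b K c c we get {b}; from D::=λ we get {λ}. So FIRST(D) = {λ, b, c}.
FIRST(R): from R::=c we get {c}; from R::=λ we get {λ}; from R::=D we get {λ, b, c}. So FIRST(R) = {λ, b, c}.

{λ, b, c}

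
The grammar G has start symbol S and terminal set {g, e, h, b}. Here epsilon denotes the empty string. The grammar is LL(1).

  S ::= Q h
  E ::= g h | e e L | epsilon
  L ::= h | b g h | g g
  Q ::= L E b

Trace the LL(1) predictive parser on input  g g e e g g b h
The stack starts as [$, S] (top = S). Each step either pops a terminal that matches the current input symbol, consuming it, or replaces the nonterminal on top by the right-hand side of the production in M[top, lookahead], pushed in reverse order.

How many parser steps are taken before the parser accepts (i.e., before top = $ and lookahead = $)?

      Stack        Input              Action
   1  $ S          g g e e g g b h $  expand S ::= Q h
   2  $ h Q        g g e e g g b h $  expand Q ::= L E b
   3  $ h b E L    g g e e g g b h $  expand L ::= g g
   4  $ h b E g g  g g e e g g b h $  match g
   5  $ h b E g    g e e g g b h $    match g
   6  $ h b E      e e g g b h $      expand E ::= e e L
   7  $ h b L e e  e e g g b h $      match e
   8  $ h b L e    e g g b h $        match e
   9  $ h b L      g g b h $          expand L ::= g g
  10  $ h b g g    g g b h $          match g
  11  $ h b g      g b h $            match g
  12  $ h b        b h $              match b
  13  $ h          h $                match h
Accept reached after 13 steps.

13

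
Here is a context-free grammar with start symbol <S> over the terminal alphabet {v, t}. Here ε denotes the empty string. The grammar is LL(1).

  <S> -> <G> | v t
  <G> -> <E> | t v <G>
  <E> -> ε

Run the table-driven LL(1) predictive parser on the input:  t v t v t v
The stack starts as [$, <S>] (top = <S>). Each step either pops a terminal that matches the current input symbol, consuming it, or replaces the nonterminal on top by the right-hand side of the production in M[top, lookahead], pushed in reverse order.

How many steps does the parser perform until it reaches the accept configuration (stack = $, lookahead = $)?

12

      Stack      Input          Action
   1  $ <S>      t v t v t v $  expand <S> -> <G>
   2  $ <G>      t v t v t v $  expand <G> -> t v <G>
   3  $ <G> v t  t v t v t v $  match t
   4  $ <G> v    v t v t v $    match v
   5  $ <G>      t v t v $      expand <G> -> t v <G>
   6  $ <G> v t  t v t v $      match t
   7  $ <G> v    v t v $        match v
   8  $ <G>      t v $          expand <G> -> t v <G>
   9  $ <G> v t  t v $          match t
  10  $ <G> v    v $            match v
  11  $ <G>      $              expand <G> -> <E>
  12  $ <E>      $              expand <E> -> ε
Accept reached after 12 steps.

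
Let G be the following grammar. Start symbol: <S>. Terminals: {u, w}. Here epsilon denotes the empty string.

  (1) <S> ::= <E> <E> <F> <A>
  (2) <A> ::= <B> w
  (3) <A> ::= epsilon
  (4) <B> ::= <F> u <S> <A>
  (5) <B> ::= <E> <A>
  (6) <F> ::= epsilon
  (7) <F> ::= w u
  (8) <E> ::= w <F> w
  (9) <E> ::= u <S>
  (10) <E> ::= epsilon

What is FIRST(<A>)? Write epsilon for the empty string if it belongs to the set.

FIRST(<F>): from <F>::=epsilon we get {epsilon}; from <F>::=w u we get {w}. So FIRST(<F>) = {epsilon, w}.
FIRST(<E>): from <E>::=w <F> w we get {w}; from <E>::=u <S> we get {u}; from <E>::=epsilon we get {epsilon}. So FIRST(<E>) = {epsilon, u, w}.
FIRST(<S>): from <S>::=<E> <E> <F> <A> we get {epsilon, u, w}. So FIRST(<S>) = {epsilon, u, w}.
FIRST(<A>): from <A>::=<B> w we get {u, w}; from <A>::=epsilon we get {epsilon}. So FIRST(<A>) = {epsilon, u, w}.
FIRST(<B>): from <B>::=<F> u <S> <A> we get {u, w}; from <B>::=<E> <A> we get {epsilon, u, w}. So FIRST(<B>) = {epsilon, u, w}.

{epsilon, u, w}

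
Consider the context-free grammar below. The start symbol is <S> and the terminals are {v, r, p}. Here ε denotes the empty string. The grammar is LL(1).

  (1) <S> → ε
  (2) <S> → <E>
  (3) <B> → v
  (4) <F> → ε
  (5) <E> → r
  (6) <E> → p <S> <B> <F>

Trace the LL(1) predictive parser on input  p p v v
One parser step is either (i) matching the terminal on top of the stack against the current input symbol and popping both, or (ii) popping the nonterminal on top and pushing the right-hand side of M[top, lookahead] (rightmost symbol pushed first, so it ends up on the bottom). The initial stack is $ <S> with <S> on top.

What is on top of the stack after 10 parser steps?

<B>

step 1: stack=$ <S>  input=p p v v $  — expand <S> → <E>
step 2: stack=$ <E>  input=p p v v $  — expand <E> → p <S> <B> <F>
step 3: stack=$ <F> <B> <S> p  input=p p v v $  — match p
step 4: stack=$ <F> <B> <S>  input=p v v $  — expand <S> → <E>
step 5: stack=$ <F> <B> <E>  input=p v v $  — expand <E> → p <S> <B> <F>
step 6: stack=$ <F> <B> <F> <B> <S> p  input=p v v $  — match p
step 7: stack=$ <F> <B> <F> <B> <S>  input=v v $  — expand <S> → ε
step 8: stack=$ <F> <B> <F> <B>  input=v v $  — expand <B> → v
step 9: stack=$ <F> <B> <F> v  input=v v $  — match v
step 10: stack=$ <F> <B> <F>  input=v $  — expand <F> → ε
Stack after step 10: $ <F> <B> (top = <B>).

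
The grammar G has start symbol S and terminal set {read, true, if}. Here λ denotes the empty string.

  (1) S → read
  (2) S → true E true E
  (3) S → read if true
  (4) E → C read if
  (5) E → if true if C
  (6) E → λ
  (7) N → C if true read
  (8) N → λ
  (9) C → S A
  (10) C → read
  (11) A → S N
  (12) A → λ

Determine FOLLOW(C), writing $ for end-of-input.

FIRST(S) = {read, true}
FIRST(C) = {read, true}  (via S A)
FIRST(A) = {λ, read, true}  (via S N)
FIRST(E) = {λ, if, read, true}  (via C read if)
FIRST(N) = {λ, read, true}  (via C if true read)
FOLLOW(S) includes $ since S is the start symbol.
FOLLOW(S): in C→S A, S is followed by A with FIRST {λ, read, true}; in C→S A, the suffix after S is nullable, so FOLLOW(S) ⊇ FOLLOW(C) = {$, if, read, true}; in A→S N, S is followed by N with FIRST {λ, read, true}; in A→S N, the suffix after S is nullable, so FOLLOW(S) ⊇ FOLLOW(A) = {$, if, read, true}. Thus FOLLOW(S) = {$, if, read, true}.
FOLLOW(E): in S→true E true E (occurrence 1), E is followed by true E with FIRST {true}; in S→true E true E (occurrence 2), the suffix after E is empty, so FOLLOW(E) ⊇ FOLLOW(S) = {$, if, read, true}. Thus FOLLOW(E) = {$, if, read, true}.
FOLLOW(C): in E→C read if, C is followed by read if with FIRST {read}; in E→if true if C, the suffix after C is empty, so FOLLOW(C) ⊇ FOLLOW(E) = {$, if, read, true}; in N→C if true read, C is followed by if true read with FIRST {if}. Thus FOLLOW(C) = {$, if, read, true}.
FOLLOW(A): in C→S A, the suffix after A is empty, so FOLLOW(A) ⊇ FOLLOW(C) = {$, if, read, true}. Thus FOLLOW(A) = {$, if, read, true}.
FOLLOW(N): in A→S N, the suffix after N is empty, so FOLLOW(N) ⊇ FOLLOW(A) = {$, if, read, true}. Thus FOLLOW(N) = {$, if, read, true}.

{$, if, read, true}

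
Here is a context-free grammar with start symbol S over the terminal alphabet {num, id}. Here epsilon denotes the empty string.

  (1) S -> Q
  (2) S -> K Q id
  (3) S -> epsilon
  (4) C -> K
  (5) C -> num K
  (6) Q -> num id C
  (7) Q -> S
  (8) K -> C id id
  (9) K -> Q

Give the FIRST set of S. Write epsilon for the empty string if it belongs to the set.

FIRST(S) = {epsilon, id, num}  (via Q, K Q id)
FIRST(Q) = {epsilon, id, num}  (via S)
FIRST(C) = {epsilon, id, num}  (via K)
FIRST(K) = {epsilon, id, num}  (via C id id, Q)

{epsilon, id, num}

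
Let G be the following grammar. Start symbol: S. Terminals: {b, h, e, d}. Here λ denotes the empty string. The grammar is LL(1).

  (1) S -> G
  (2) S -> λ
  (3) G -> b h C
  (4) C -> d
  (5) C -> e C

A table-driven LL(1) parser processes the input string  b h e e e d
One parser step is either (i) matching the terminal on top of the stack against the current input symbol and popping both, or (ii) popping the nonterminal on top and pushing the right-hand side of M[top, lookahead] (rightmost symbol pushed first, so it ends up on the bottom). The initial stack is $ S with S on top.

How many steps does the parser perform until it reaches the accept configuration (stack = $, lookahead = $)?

12

      Stack    Input          Action
   1  $ S      b h e e e d $  expand S -> G
   2  $ G      b h e e e d $  expand G -> b h C
   3  $ C h b  b h e e e d $  match b
   4  $ C h    h e e e d $    match h
   5  $ C      e e e d $      expand C -> e C
   6  $ C e    e e e d $      match e
   7  $ C      e e d $        expand C -> e C
   8  $ C e    e e d $        match e
   9  $ C      e d $          expand C -> e C
  10  $ C e    e d $          match e
  11  $ C      d $            expand C -> d
  12  $ d      d $            match d
Accept reached after 12 steps.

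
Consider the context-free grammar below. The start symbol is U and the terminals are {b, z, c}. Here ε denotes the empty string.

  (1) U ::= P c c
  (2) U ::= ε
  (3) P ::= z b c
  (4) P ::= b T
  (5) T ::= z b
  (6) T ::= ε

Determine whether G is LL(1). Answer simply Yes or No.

Yes

FIRST(U) = {ε, b, z}
FIRST(P) = {b, z}
FIRST(T) = {ε, z}
FOLLOW(U) = {$}
FOLLOW(P) = {c}
FOLLOW(T) = {c}
Each cell of M receives at most one production.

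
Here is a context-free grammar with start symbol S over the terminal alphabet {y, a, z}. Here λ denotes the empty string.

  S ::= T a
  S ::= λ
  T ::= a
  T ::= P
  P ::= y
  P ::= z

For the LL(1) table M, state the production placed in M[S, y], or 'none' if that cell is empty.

S ::= T a

FIRST(P): from P::=y we get {y}; from P::=z we get {z}. So FIRST(P) = {y, z}.
FIRST(T): from T::=a we get {a}; from T::=P we get {y, z}. So FIRST(T) = {a, y, z}.
FIRST(S): from S::=T a we get {a, y, z}; from S::=λ we get {λ}. So FIRST(S) = {λ, a, y, z}.
FOLLOW(S) includes $ since S is the start symbol.
FOLLOW(S): S appears on no right-hand side. Thus FOLLOW(S) = {$}.
For S ::= T a: FIRST(T a) = {a, y, z}, so it goes in M[S, t] for t ∈ {a, y, z}.
For S ::= λ: FIRST(λ) = {λ}, so it goes in M[S, t] for t ∈ {}; since λ ∈ FIRST, also for every t ∈ FOLLOW(S) = {$}.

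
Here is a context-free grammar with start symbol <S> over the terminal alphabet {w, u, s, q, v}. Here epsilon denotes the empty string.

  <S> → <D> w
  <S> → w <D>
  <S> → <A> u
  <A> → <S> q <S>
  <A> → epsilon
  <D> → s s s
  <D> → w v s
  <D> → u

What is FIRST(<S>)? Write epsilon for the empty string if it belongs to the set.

FIRST(<D>) = {s, u, w}
FIRST(<S>) = {s, u, w}  (via <D> w, <A> u)
FIRST(<A>) = {epsilon, s, u, w}  (via <S> q <S>)

{s, u, w}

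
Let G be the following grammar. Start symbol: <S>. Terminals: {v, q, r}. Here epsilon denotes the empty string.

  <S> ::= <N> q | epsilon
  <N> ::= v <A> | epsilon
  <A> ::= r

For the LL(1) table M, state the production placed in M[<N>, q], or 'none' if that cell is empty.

<N> ::= epsilon

FIRST(<N>): from <N>::=v <A> we get {v}; from <N>::=epsilon we get {epsilon}. So FIRST(<N>) = {epsilon, v}.
FIRST(<A>): from <A>::=r we get {r}. So FIRST(<A>) = {r}.
FIRST(<S>): from <S>::=<N> q we get {q, v}; from <S>::=epsilon we get {epsilon}. So FIRST(<S>) = {epsilon, q, v}.
FOLLOW(<S>) includes $ since <S> is the start symbol.
FOLLOW(<N>): in <S>::=<N> q, <N> is followed by q with FIRST {q}. Thus FOLLOW(<N>) = {q}.
For <N> ::= v <A>: FIRST(v <A>) = {v}, so it goes in M[<N>, t] for t ∈ {v}.
For <N> ::= epsilon: FIRST(epsilon) = {epsilon}, so it goes in M[<N>, t] for t ∈ {}; since epsilon ∈ FIRST, also for every t ∈ FOLLOW(<N>) = {q}.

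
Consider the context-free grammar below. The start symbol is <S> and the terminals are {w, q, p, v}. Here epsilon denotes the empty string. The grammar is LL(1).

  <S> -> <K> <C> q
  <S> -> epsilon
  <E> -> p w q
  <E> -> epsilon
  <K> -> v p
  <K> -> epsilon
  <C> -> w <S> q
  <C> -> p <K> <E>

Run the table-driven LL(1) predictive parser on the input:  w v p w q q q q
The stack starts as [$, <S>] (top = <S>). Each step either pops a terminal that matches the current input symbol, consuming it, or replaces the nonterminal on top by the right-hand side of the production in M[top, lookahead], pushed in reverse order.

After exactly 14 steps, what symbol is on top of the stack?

q

      Stack            Input              Action
   1  $ <S>            w v p w q q q q $  expand <S> -> <K> <C> q
   2  $ q <C> <K>      w v p w q q q q $  expand <K> -> epsilon
   3  $ q <C>          w v p w q q q q $  expand <C> -> w <S> q
   4  $ q q <S> w      w v p w q q q q $  match w
   5  $ q q <S>        v p w q q q q $    expand <S> -> <K> <C> q
   6  $ q q q <C> <K>  v p w q q q q $    expand <K> -> v p
   7  $ q q q <C> p v  v p w q q q q $    match v
   8  $ q q q <C> p    p w q q q q $      match p
   9  $ q q q <C>      w q q q q $        expand <C> -> w <S> q
  10  $ q q q q <S> w  w q q q q $        match w
  11  $ q q q q <S>    q q q q $          expand <S> -> epsilon
  12  $ q q q q        q q q q $          match q
  13  $ q q q          q q q $            match q
  14  $ q q            q q $              match q
Stack after step 14: $ q (top = q).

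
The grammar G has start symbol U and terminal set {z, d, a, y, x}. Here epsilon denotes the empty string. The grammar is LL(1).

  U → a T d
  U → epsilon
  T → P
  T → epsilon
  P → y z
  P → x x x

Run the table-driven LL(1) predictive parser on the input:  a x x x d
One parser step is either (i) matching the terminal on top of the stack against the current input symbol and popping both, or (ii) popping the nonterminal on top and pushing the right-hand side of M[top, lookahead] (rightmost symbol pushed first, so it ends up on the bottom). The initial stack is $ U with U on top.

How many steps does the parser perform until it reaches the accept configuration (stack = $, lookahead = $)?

step 1: stack=$ U  input=a x x x d $  — expand U → a T d
step 2: stack=$ d T a  input=a x x x d $  — match a
step 3: stack=$ d T  input=x x x d $  — expand T → P
step 4: stack=$ d P  input=x x x d $  — expand P → x x x
step 5: stack=$ d x x x  input=x x x d $  — match x
step 6: stack=$ d x x  input=x x d $  — match x
step 7: stack=$ d x  input=x d $  — match x
step 8: stack=$ d  input=d $  — match d
Accept reached after 8 steps.

8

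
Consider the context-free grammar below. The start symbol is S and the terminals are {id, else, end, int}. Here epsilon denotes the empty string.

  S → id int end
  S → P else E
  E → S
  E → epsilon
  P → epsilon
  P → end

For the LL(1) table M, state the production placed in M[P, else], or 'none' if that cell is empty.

FIRST(P) = {epsilon, end}
FIRST(S) = {else, end, id}  (via P else E)
FIRST(E) = {epsilon, else, end, id}  (via S)
FOLLOW(S) includes $ since S is the start symbol.
FOLLOW(P): in S→P else E, P is followed by else E with FIRST {else}. Thus FOLLOW(P) = {else}.
For P → epsilon: FIRST(epsilon) = {epsilon}, so it goes in M[P, t] for t ∈ {}; since epsilon ∈ FIRST, also for every t ∈ FOLLOW(P) = {else}.
For P → end: FIRST(end) = {end}, so it goes in M[P, t] for t ∈ {end}.

P → epsilon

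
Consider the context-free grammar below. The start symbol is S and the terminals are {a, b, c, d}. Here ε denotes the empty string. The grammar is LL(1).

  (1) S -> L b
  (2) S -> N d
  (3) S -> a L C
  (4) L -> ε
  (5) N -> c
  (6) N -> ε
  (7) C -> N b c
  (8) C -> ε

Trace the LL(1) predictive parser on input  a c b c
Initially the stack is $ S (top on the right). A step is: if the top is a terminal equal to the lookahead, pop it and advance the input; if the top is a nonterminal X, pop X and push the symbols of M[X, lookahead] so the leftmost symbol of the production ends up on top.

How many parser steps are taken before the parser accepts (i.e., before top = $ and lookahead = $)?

8

step 1: stack=$ S  input=a c b c $  — expand S -> a L C
step 2: stack=$ C L a  input=a c b c $  — match a
step 3: stack=$ C L  input=c b c $  — expand L -> ε
step 4: stack=$ C  input=c b c $  — expand C -> N b c
step 5: stack=$ c b N  input=c b c $  — expand N -> c
step 6: stack=$ c b c  input=c b c $  — match c
step 7: stack=$ c b  input=b c $  — match b
step 8: stack=$ c  input=c $  — match c
Accept reached after 8 steps.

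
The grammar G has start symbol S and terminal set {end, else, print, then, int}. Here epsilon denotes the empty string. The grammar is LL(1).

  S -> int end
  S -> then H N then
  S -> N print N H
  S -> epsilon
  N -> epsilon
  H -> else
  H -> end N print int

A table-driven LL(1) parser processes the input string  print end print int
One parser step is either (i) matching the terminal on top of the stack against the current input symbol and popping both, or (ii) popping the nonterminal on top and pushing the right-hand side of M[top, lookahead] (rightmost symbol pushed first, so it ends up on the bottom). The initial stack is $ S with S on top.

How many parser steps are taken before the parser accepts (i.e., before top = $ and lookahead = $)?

9

     Stack              Input                  Action
  1  $ S                print end print int $  expand S -> N print N H
  2  $ H N print N      print end print int $  expand N -> epsilon
  3  $ H N print        print end print int $  match print
  4  $ H N              end print int $        expand N -> epsilon
  5  $ H                end print int $        expand H -> end N print int
  6  $ int print N end  end print int $        match end
  7  $ int print N      print int $            expand N -> epsilon
  8  $ int print        print int $            match print
  9  $ int              int $                  match int
Accept reached after 9 steps.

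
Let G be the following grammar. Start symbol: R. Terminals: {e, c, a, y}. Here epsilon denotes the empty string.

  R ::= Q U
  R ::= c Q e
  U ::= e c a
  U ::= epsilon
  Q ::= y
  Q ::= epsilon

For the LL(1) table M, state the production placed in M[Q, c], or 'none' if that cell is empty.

none

FIRST(U) = {epsilon, e}
FIRST(Q) = {epsilon, y}
FIRST(R) = {epsilon, c, e, y}  (via Q U)
FOLLOW(R) includes $ since R is the start symbol.
FOLLOW(R): R appears on no right-hand side. Thus FOLLOW(R) = {$}.
FOLLOW(Q): in R::=Q U, Q is followed by U with FIRST {epsilon, e}; in R::=Q U, the suffix after Q is nullable, so FOLLOW(Q) ⊇ FOLLOW(R) = {$}; in R::=c Q e, Q is followed by e with FIRST {e}. Thus FOLLOW(Q) = {$, e}.
For Q ::= y: FIRST(y) = {y}, so it goes in M[Q, t] for t ∈ {y}.
For Q ::= epsilon: FIRST(epsilon) = {epsilon}, so it goes in M[Q, t] for t ∈ {}; since epsilon ∈ FIRST, also for every t ∈ FOLLOW(Q) = {$, e}.
None of these place a production in M[Q, c].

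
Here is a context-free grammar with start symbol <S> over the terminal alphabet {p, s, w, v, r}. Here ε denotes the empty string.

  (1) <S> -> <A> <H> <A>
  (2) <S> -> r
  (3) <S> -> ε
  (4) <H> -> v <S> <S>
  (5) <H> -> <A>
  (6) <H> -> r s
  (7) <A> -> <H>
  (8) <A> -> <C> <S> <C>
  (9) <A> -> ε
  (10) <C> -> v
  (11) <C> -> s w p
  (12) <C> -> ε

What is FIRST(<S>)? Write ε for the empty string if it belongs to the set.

FIRST(<C>): from <C>->v we get {v}; from <C>->s w p we get {s}; from <C>->ε we get {ε}. So FIRST(<C>) = {ε, s, v}.
FIRST(<S>): from <S>-><A> <H> <A> we get {ε, r, s, v}; from <S>->r we get {r}; from <S>->ε we get {ε}. So FIRST(<S>) = {ε, r, s, v}.
FIRST(<H>): from <H>->v <S> <S> we get {v}; from <H>-><A> we get {ε, r, s, v}; from <H>->r s we get {r}. So FIRST(<H>) = {ε, r, s, v}.
FIRST(<A>): from <A>-><H> we get {ε, r, s, v}; from <A>-><C> <S> <C> we get {ε, r, s, v}; from <A>->ε we get {ε}. So FIRST(<A>) = {ε, r, s, v}.

{ε, r, s, v}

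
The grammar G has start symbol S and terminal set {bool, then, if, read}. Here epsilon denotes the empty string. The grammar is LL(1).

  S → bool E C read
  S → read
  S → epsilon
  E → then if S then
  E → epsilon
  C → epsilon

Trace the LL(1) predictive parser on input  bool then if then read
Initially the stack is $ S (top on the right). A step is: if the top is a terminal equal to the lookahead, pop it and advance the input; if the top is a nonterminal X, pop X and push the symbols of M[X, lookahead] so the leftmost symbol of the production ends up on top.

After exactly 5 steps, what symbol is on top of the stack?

step 1: stack=$ S  input=bool then if then read $  — expand S → bool E C read
step 2: stack=$ read C E bool  input=bool then if then read $  — match bool
step 3: stack=$ read C E  input=then if then read $  — expand E → then if S then
step 4: stack=$ read C then S if then  input=then if then read $  — match then
step 5: stack=$ read C then S if  input=if then read $  — match if
Stack after step 5: $ read C then S (top = S).

S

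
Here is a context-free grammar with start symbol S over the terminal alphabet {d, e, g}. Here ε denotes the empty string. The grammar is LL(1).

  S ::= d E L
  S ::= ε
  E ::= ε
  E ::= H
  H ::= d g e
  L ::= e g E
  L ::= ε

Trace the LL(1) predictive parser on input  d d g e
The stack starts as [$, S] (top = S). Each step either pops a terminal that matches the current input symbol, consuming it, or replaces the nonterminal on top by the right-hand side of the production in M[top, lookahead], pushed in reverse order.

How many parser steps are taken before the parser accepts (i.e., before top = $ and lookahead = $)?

     Stack      Input      Action
  1  $ S        d d g e $  expand S ::= d E L
  2  $ L E d    d d g e $  match d
  3  $ L E      d g e $    expand E ::= H
  4  $ L H      d g e $    expand H ::= d g e
  5  $ L e g d  d g e $    match d
  6  $ L e g    g e $      match g
  7  $ L e      e $        match e
  8  $ L        $          expand L ::= ε
Accept reached after 8 steps.

8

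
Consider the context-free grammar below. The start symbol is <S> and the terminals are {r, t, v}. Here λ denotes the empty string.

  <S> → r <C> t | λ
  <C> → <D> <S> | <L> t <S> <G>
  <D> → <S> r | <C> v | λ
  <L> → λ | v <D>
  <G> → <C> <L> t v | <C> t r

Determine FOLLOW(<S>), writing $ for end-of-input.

{$, r, t, v}

FIRST(<S>) = {λ, r}
FIRST(<L>) = {λ, v}
FIRST(<C>) = {λ, r, t, v}  (via <D> <S>, <L> t <S> <G>)
FIRST(<D>) = {λ, r, t, v}  (via <S> r, <C> v)
FIRST(<G>) = {r, t, v}  (via <C> <L> t v, <C> t r)
FOLLOW(<S>) includes $ since <S> is the start symbol.
FOLLOW(<C>): in <S>→r <C> t, <C> is followed by t with FIRST {t}; in <D>→<C> v, <C> is followed by v with FIRST {v}; in <G>→<C> <L> t v, <C> is followed by <L> t v with FIRST {t, v}; in <G>→<C> t r, <C> is followed by t r with FIRST {t}. Thus FOLLOW(<C>) = {t, v}.
FOLLOW(<S>): in <C>→<D> <S>, the suffix after <S> is empty, so FOLLOW(<S>) ⊇ FOLLOW(<C>) = {t, v}; in <C>→<L> t <S> <G>, <S> is followed by <G> with FIRST {r, t, v}; in <D>→<S> r, <S> is followed by r with FIRST {r}. Thus FOLLOW(<S>) = {$, r, t, v}.
FOLLOW(<L>): in <C>→<L> t <S> <G>, <L> is followed by t <S> <G> with FIRST {t}; in <G>→<C> <L> t v, <L> is followed by t v with FIRST {t}. Thus FOLLOW(<L>) = {t}.
FOLLOW(<D>): in <C>→<D> <S>, <D> is followed by <S> with FIRST {λ, r}; in <C>→<D> <S>, the suffix after <D> is nullable, so FOLLOW(<D>) ⊇ FOLLOW(<C>) = {t, v}; in <L>→v <D>, the suffix after <D> is empty, so FOLLOW(<D>) ⊇ FOLLOW(<L>) = {t}. Thus FOLLOW(<D>) = {r, t, v}.
FOLLOW(<G>): in <C>→<L> t <S> <G>, the suffix after <G> is empty, so FOLLOW(<G>) ⊇ FOLLOW(<C>) = {t, v}. Thus FOLLOW(<G>) = {t, v}.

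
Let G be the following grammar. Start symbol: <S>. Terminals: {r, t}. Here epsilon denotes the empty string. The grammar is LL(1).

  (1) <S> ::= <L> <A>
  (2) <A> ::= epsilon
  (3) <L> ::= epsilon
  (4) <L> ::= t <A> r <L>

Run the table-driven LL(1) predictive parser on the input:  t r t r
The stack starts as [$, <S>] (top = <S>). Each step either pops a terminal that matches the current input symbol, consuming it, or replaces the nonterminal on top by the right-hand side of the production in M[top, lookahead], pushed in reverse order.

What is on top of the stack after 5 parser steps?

<L>

     Stack              Input      Action
  1  $ <S>              t r t r $  expand <S> ::= <L> <A>
  2  $ <A> <L>          t r t r $  expand <L> ::= t <A> r <L>
  3  $ <A> <L> r <A> t  t r t r $  match t
  4  $ <A> <L> r <A>    r t r $    expand <A> ::= epsilon
  5  $ <A> <L> r        r t r $    match r
Stack after step 5: $ <A> <L> (top = <L>).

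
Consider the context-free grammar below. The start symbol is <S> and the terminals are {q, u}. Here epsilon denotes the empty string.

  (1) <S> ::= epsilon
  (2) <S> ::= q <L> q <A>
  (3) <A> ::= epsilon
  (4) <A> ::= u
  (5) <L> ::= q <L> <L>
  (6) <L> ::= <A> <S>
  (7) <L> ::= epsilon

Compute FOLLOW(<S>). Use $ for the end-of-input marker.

FIRST(<S>): from <S>::=epsilon we get {epsilon}; from <S>::=q <L> q <A> we get {q}. So FIRST(<S>) = {epsilon, q}.
FIRST(<A>): from <A>::=epsilon we get {epsilon}; from <A>::=u we get {u}. So FIRST(<A>) = {epsilon, u}.
FIRST(<L>): from <L>::=q <L> <L> we get {q}; from <L>::=<A> <S> we get {epsilon, q, u}; from <L>::=epsilon we get {epsilon}. So FIRST(<L>) = {epsilon, q, u}.
FOLLOW(<S>) includes $ since <S> is the start symbol.
FOLLOW(<L>): in <S>::=q <L> q <A>, <L> is followed by q <A> with FIRST {q}; in <L>::=q <L> <L> (occurrence 1), <L> is followed by <L> with FIRST {epsilon, q, u}; in <L>::=q <L> <L> (occurrence 1), the suffix after <L> is nullable (adds nothing new); in <L>::=q <L> <L> (occurrence 2), the suffix after <L> is empty (adds nothing new). Thus FOLLOW(<L>) = {q, u}.
FOLLOW(<S>): in <L>::=<A> <S>, the suffix after <S> is empty, so FOLLOW(<S>) ⊇ FOLLOW(<L>) = {q, u}. Thus FOLLOW(<S>) = {$, q, u}.
FOLLOW(<A>): in <S>::=q <L> q <A>, the suffix after <A> is empty, so FOLLOW(<A>) ⊇ FOLLOW(<S>) = {$, q, u}; in <L>::=<A> <S>, <A> is followed by <S> with FIRST {epsilon, q}; in <L>::=<A> <S>, the suffix after <A> is nullable, so FOLLOW(<A>) ⊇ FOLLOW(<L>) = {q, u}. Thus FOLLOW(<A>) = {$, q, u}.

{$, q, u}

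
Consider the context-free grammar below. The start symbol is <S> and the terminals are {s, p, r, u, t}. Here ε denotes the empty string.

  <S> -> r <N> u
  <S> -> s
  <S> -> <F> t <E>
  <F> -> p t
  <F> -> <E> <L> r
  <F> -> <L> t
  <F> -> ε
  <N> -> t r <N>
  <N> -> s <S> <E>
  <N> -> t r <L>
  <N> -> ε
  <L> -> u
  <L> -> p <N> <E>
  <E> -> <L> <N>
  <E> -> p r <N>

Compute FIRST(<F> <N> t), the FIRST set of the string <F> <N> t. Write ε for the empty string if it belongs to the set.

FIRST(<N>): from <N>->t r <N> we get {t}; from <N>->s <S> <E> we get {s}; from <N>->t r <L> we get {t}; from <N>->ε we get {ε}. So FIRST(<N>) = {ε, s, t}.
FIRST(<L>): from <L>->u we get {u}; from <L>->p <N> <E> we get {p}. So FIRST(<L>) = {p, u}.
FIRST(<E>): from <E>-><L> <N> we get {p, u}; from <E>->p r <N> we get {p}. So FIRST(<E>) = {p, u}.
FIRST(<F>): from <F>->p t we get {p}; from <F>-><E> <L> r we get {p, u}; from <F>-><L> t we get {p, u}; from <F>->ε we get {ε}. So FIRST(<F>) = {ε, p, u}.
FIRST(<S>): from <S>->r <N> u we get {r}; from <S>->s we get {s}; from <S>-><F> t <E> we get {p, t, u}. So FIRST(<S>) = {p, r, s, t, u}.
FIRST(<F> <N> t): take FIRST of each symbol in turn, carrying on past any symbol whose FIRST contains ε; result {p, s, t, u}.

{p, s, t, u}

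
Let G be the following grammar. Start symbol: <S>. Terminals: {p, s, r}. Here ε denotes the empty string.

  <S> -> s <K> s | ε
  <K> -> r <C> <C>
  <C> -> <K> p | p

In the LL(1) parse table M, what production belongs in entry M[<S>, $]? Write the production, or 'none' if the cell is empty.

FIRST(<S>): from <S>->s <K> s we get {s}; from <S>->ε we get {ε}. So FIRST(<S>) = {ε, s}.
FIRST(<K>): from <K>->r <C> <C> we get {r}. So FIRST(<K>) = {r}.
FIRST(<C>): from <C>-><K> p we get {r}; from <C>->p we get {p}. So FIRST(<C>) = {p, r}.
FOLLOW(<S>) includes $ since <S> is the start symbol.
FOLLOW(<S>): <S> appears on no right-hand side. Thus FOLLOW(<S>) = {$}.
For <S> -> s <K> s: FIRST(s <K> s) = {s}, so it goes in M[<S>, t] for t ∈ {s}.
For <S> -> ε: FIRST(ε) = {ε}, so it goes in M[<S>, t] for t ∈ {}; since ε ∈ FIRST, also for every t ∈ FOLLOW(<S>) = {$}.

<S> -> ε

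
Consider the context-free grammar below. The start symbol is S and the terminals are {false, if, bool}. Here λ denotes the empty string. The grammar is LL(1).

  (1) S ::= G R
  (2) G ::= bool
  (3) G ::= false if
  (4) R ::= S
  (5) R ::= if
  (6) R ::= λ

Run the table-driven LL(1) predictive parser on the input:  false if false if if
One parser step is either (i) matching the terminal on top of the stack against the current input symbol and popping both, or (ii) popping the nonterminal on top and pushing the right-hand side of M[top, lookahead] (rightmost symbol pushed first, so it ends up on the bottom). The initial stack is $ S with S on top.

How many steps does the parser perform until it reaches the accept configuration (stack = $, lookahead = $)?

11

      Stack         Input                   Action
   1  $ S           false if false if if $  expand S ::= G R
   2  $ R G         false if false if if $  expand G ::= false if
   3  $ R if false  false if false if if $  match false
   4  $ R if        if false if if $        match if
   5  $ R           false if if $           expand R ::= S
   6  $ S           false if if $           expand S ::= G R
   7  $ R G         false if if $           expand G ::= false if
   8  $ R if false  false if if $           match false
   9  $ R if        if if $                 match if
  10  $ R           if $                    expand R ::= if
  11  $ if          if $                    match if
Accept reached after 11 steps.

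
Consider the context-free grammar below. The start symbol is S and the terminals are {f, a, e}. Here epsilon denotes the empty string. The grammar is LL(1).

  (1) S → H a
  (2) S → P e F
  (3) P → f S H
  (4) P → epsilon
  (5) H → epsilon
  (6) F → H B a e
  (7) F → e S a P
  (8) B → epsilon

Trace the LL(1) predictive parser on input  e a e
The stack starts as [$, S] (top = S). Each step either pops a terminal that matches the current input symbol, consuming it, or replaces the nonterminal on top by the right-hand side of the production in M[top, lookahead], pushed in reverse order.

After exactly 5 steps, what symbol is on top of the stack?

B

     Stack      Input    Action
  1  $ S        e a e $  expand S → P e F
  2  $ F e P    e a e $  expand P → epsilon
  3  $ F e      e a e $  match e
  4  $ F        a e $    expand F → H B a e
  5  $ e a B H  a e $    expand H → epsilon
Stack after step 5: $ e a B (top = B).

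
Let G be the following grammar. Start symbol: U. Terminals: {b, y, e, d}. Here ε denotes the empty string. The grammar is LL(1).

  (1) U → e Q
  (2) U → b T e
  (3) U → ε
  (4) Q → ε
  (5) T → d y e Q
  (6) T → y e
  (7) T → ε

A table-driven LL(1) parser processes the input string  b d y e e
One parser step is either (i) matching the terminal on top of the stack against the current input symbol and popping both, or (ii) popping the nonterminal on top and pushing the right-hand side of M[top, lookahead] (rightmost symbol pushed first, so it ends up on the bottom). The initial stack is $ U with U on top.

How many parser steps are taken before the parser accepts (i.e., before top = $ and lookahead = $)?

     Stack        Input        Action
  1  $ U          b d y e e $  expand U → b T e
  2  $ e T b      b d y e e $  match b
  3  $ e T        d y e e $    expand T → d y e Q
  4  $ e Q e y d  d y e e $    match d
  5  $ e Q e y    y e e $      match y
  6  $ e Q e      e e $        match e
  7  $ e Q        e $          expand Q → ε
  8  $ e          e $          match e
Accept reached after 8 steps.

8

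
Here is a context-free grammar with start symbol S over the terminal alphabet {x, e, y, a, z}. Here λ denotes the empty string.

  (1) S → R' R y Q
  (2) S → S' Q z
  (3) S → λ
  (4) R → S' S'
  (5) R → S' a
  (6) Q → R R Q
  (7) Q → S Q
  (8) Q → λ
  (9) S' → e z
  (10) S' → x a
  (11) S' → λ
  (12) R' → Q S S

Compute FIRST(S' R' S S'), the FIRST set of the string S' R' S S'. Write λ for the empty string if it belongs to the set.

{λ, a, e, x, y, z}

FIRST(S'): from S'→e z we get {e}; from S'→x a we get {x}; from S'→λ we get {λ}. So FIRST(S') = {λ, e, x}.
FIRST(R): from R→S' S' we get {λ, e, x}; from R→S' a we get {a, e, x}. So FIRST(R) = {λ, a, e, x}.
FIRST(S): from S→R' R y Q we get {a, e, x, y, z}; from S→S' Q z we get {a, e, x, y, z}; from S→λ we get {λ}. So FIRST(S) = {λ, a, e, x, y, z}.
FIRST(Q): from Q→R R Q we get {λ, a, e, x, y, z}; from Q→S Q we get {λ, a, e, x, y, z}; from Q→λ we get {λ}. So FIRST(Q) = {λ, a, e, x, y, z}.
FIRST(R'): from R'→Q S S we get {λ, a, e, x, y, z}. So FIRST(R') = {λ, a, e, x, y, z}.
FIRST(S' R' S S'): take FIRST of each symbol in turn, carrying on past any symbol whose FIRST contains λ; result {λ, a, e, x, y, z}.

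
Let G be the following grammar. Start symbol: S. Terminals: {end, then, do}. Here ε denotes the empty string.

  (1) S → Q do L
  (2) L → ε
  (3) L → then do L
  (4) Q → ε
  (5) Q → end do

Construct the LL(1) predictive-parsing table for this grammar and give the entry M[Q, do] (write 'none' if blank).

FIRST(L) = {ε, then}
FIRST(Q) = {ε, end}
FIRST(S) = {do, end}  (via Q do L)
FOLLOW(S) includes $ since S is the start symbol.
FOLLOW(Q): in S→Q do L, Q is followed by do L with FIRST {do}. Thus FOLLOW(Q) = {do}.
For Q → ε: FIRST(ε) = {ε}, so it goes in M[Q, t] for t ∈ {}; since ε ∈ FIRST, also for every t ∈ FOLLOW(Q) = {do}.
For Q → end do: FIRST(end do) = {end}, so it goes in M[Q, t] for t ∈ {end}.

Q → ε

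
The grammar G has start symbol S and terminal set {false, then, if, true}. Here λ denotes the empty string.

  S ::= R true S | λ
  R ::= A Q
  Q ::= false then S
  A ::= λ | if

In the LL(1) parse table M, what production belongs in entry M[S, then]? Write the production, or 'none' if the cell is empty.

FIRST(Q) = {false}
FIRST(A) = {λ, if}
FIRST(R) = {false, if}  (via A Q)
FIRST(S) = {λ, false, if}  (via R true S)
FOLLOW(S) includes $ since S is the start symbol.
FOLLOW(Q): in R::=A Q, the suffix after Q is empty, so FOLLOW(Q) ⊇ FOLLOW(R) = {true}. Thus FOLLOW(Q) = {true}.
FOLLOW(S): in S::=R true S, the suffix after S is empty (adds nothing new); in Q::=false then S, the suffix after S is empty, so FOLLOW(S) ⊇ FOLLOW(Q) = {true}. Thus FOLLOW(S) = {$, true}.
For S ::= R true S: FIRST(R true S) = {false, if}, so it goes in M[S, t] for t ∈ {false, if}.
For S ::= λ: FIRST(λ) = {λ}, so it goes in M[S, t] for t ∈ {}; since λ ∈ FIRST, also for every t ∈ FOLLOW(S) = {$, true}.
None of these place a production in M[S, then].

none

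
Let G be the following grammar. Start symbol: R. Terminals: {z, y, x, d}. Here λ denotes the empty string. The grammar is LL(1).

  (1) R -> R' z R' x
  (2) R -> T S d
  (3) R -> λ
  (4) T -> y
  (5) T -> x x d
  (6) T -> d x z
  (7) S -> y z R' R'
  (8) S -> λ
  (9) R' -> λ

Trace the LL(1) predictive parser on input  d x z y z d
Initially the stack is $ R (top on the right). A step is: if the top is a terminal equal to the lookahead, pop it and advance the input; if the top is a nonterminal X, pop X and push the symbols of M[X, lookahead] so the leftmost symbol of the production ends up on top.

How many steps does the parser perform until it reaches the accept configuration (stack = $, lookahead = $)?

      Stack          Input          Action
   1  $ R            d x z y z d $  expand R -> T S d
   2  $ d S T        d x z y z d $  expand T -> d x z
   3  $ d S z x d    d x z y z d $  match d
   4  $ d S z x      x z y z d $    match x
   5  $ d S z        z y z d $      match z
   6  $ d S          y z d $        expand S -> y z R' R'
   7  $ d R' R' z y  y z d $        match y
   8  $ d R' R' z    z d $          match z
   9  $ d R' R'      d $            expand R' -> λ
  10  $ d R'         d $            expand R' -> λ
  11  $ d            d $            match d
Accept reached after 11 steps.

11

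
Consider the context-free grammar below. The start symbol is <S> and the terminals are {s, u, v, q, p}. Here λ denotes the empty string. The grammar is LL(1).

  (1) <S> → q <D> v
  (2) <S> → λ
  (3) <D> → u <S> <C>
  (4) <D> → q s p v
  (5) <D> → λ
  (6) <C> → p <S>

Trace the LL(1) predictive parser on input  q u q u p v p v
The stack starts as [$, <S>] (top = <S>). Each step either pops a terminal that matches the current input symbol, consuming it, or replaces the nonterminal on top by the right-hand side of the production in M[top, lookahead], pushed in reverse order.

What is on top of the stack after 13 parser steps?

<C>

step 1: stack=$ <S>  input=q u q u p v p v $  — expand <S> → q <D> v
step 2: stack=$ v <D> q  input=q u q u p v p v $  — match q
step 3: stack=$ v <D>  input=u q u p v p v $  — expand <D> → u <S> <C>
step 4: stack=$ v <C> <S> u  input=u q u p v p v $  — match u
step 5: stack=$ v <C> <S>  input=q u p v p v $  — expand <S> → q <D> v
step 6: stack=$ v <C> v <D> q  input=q u p v p v $  — match q
step 7: stack=$ v <C> v <D>  input=u p v p v $  — expand <D> → u <S> <C>
step 8: stack=$ v <C> v <C> <S> u  input=u p v p v $  — match u
step 9: stack=$ v <C> v <C> <S>  input=p v p v $  — expand <S> → λ
step 10: stack=$ v <C> v <C>  input=p v p v $  — expand <C> → p <S>
step 11: stack=$ v <C> v <S> p  input=p v p v $  — match p
step 12: stack=$ v <C> v <S>  input=v p v $  — expand <S> → λ
step 13: stack=$ v <C> v  input=v p v $  — match v
Stack after step 13: $ v <C> (top = <C>).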